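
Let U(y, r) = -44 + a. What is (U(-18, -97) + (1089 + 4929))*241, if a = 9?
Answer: 1441903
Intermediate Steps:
U(y, r) = -35 (U(y, r) = -44 + 9 = -35)
(U(-18, -97) + (1089 + 4929))*241 = (-35 + (1089 + 4929))*241 = (-35 + 6018)*241 = 5983*241 = 1441903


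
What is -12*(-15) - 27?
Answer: 153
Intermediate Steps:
-12*(-15) - 27 = 180 - 27 = 153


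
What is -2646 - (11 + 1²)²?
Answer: -2790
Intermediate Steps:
-2646 - (11 + 1²)² = -2646 - (11 + 1)² = -2646 - 1*12² = -2646 - 1*144 = -2646 - 144 = -2790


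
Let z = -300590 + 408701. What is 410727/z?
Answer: 136909/36037 ≈ 3.7991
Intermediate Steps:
z = 108111
410727/z = 410727/108111 = 410727*(1/108111) = 136909/36037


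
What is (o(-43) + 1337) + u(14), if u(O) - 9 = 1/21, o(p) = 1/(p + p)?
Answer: 2430941/1806 ≈ 1346.0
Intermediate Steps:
o(p) = 1/(2*p)
u(O) = 190/21 (u(O) = 9 + 1/21 = 190/21)
(o(-43) + 1337) + u(14) = ((½)/(-43) + 1337) + 190/21 = ((½)*(-1/43) + 1337) + 190/21 = (-1/86 + 1337) + 190/21 = 114981/86 + 190/21 = 2430941/1806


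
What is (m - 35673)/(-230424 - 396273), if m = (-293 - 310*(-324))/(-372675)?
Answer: 13294535422/233554304475 ≈ 0.056923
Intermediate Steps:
m = -100147/372675 (m = (-293 + 100440)*(-1/372675) = 100147*(-1/372675) = -100147/372675 ≈ -0.26872)
(m - 35673)/(-230424 - 396273) = (-100147/372675 - 35673)/(-230424 - 396273) = -13294535422/372675/(-626697) = -13294535422/372675*(-1/626697) = 13294535422/233554304475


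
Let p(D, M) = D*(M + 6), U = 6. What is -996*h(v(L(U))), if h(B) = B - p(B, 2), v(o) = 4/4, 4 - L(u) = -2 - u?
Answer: 6972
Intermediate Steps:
L(u) = 6 + u (L(u) = 4 - (-2 - u) = 4 + (2 + u) = 6 + u)
v(o) = 1 (v(o) = 4*(1/4) = 1)
p(D, M) = D*(6 + M)
h(B) = -7*B (h(B) = B - B*(6 + 2) = B - B*8 = B - 8*B = -7*B)
-996*h(v(L(U))) = -(-6972) = -996*(-7) = 6972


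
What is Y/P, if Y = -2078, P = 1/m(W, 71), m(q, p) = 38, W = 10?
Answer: -78964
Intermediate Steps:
P = 1/38 ≈ 0.026316
Y/P = -2078/1/38 = -2078*38 = -78964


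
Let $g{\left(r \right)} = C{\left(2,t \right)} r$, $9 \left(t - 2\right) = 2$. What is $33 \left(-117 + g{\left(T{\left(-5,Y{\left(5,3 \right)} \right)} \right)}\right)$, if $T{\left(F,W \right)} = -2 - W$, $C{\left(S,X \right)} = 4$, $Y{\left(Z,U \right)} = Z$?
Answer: $-4785$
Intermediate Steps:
$t = \frac{20}{9}$ ($t = 2 + \frac{1}{9} \cdot 2 = 2 + \frac{2}{9} = \frac{20}{9} \approx 2.2222$)
$g{\left(r \right)} = 4 r$
$33 \left(-117 + g{\left(T{\left(-5,Y{\left(5,3 \right)} \right)} \right)}\right) = 33 \left(-117 + 4 \left(-2 - 5\right)\right) = 33 \left(-117 + 4 \left(-7\right)\right) = 33 \left(-117 - 28\right) = 33 \left(-145\right) = -4785$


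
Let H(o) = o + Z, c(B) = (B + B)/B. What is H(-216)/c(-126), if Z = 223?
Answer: 7/2 ≈ 3.5000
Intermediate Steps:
c(B) = 2 (c(B) = (2*B)/B = 2)
H(o) = 223 + o (H(o) = o + 223 = 223 + o)
H(-216)/c(-126) = (223 - 216)/2 = 7*(½) = 7/2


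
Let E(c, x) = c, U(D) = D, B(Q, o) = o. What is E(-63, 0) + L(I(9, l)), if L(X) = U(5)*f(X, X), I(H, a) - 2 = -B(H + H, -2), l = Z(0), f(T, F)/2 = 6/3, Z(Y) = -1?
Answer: -43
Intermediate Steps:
f(T, F) = 4 (f(T, F) = 2*(6/3) = 2*(6*(⅓)) = 2*2 = 4)
l = -1
I(H, a) = 4 (I(H, a) = 2 - 1*(-2) = 2 + 2 = 4)
L(X) = 20 (L(X) = 5*4 = 20)
E(-63, 0) + L(I(9, l)) = -63 + 20 = -43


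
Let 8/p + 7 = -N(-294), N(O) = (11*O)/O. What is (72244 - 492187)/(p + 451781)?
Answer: -3779487/4066025 ≈ -0.92953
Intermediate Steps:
N(O) = 11
p = -4/9 (p = 8/(-7 - 1*11) = 8/(-7 - 11) = 8/(-18) = 8*(-1/18) = -4/9 ≈ -0.44444)
(72244 - 492187)/(p + 451781) = (72244 - 492187)/(-4/9 + 451781) = -419943/4066025/9 = -419943*9/4066025 = -3779487/4066025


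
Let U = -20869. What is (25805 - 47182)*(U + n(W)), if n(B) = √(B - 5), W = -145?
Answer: 446116613 - 106885*I*√6 ≈ 4.4612e+8 - 2.6181e+5*I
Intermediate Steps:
n(B) = √(-5 + B)
(25805 - 47182)*(U + n(W)) = (25805 - 47182)*(-20869 + √(-5 - 145)) = -21377*(-20869 + √(-150)) = -21377*(-20869 + 5*I*√6) = 446116613 - 106885*I*√6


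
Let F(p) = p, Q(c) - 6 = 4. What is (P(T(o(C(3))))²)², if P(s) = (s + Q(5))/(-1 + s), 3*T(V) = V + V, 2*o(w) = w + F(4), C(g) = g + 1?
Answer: 2085136/625 ≈ 3336.2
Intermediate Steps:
Q(c) = 10 (Q(c) = 6 + 4 = 10)
C(g) = 1 + g
o(w) = 2 + w/2 (o(w) = (w + 4)/2 = (4 + w)/2 = 2 + w/2)
T(V) = 2*V/3 (T(V) = (V + V)/3 = (2*V)/3 = 2*V/3)
P(s) = (10 + s)/(-1 + s) (P(s) = (s + 10)/(-1 + s) = (10 + s)/(-1 + s))
(P(T(o(C(3))))²)² = (((10 + 2*(2 + (1 + 3)/2)/3)/(-1 + 2*(2 + (1 + 3)/2)/3))²)² = (((10 + 2*(2 + (½)*4)/3)/(-1 + 2*(2 + (½)*4)/3))²)² = (((10 + 2*(2 + 2)/3)/(-1 + 2*(2 + 2)/3))²)² = (((10 + (⅔)*4)/(-1 + (⅔)*4))²)² = (((10 + 8/3)/(-1 + 8/3))²)² = (((38/3)/(5/3))²)² = (((⅗)*(38/3))²)² = ((38/5)²)² = (1444/25)² = 2085136/625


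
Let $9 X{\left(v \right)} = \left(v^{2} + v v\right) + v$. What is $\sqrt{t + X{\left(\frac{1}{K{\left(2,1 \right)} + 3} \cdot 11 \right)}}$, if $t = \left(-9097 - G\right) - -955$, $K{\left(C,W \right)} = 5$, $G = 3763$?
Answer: $\frac{5 i \sqrt{274278}}{24} \approx 109.11 i$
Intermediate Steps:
$t = -11905$ ($t = \left(-9097 - 3763\right) - -955 = \left(-9097 - 3763\right) + 955 = -12860 + 955 = -11905$)
$X{\left(v \right)} = \frac{v}{9} + \frac{2 v^{2}}{9}$ ($X{\left(v \right)} = \frac{\left(v^{2} + v v\right) + v}{9} = \frac{\left(v^{2} + v^{2}\right) + v}{9} = \frac{2 v^{2} + v}{9} = \frac{v + 2 v^{2}}{9} = \frac{v}{9} + \frac{2 v^{2}}{9}$)
$\sqrt{t + X{\left(\frac{1}{K{\left(2,1 \right)} + 3} \cdot 11 \right)}} = \sqrt{-11905 + \frac{\frac{1}{5 + 3} \cdot 11 \left(1 + 2 \frac{1}{5 + 3} \cdot 11\right)}{9}} = \sqrt{-11905 + \frac{\frac{1}{8} \cdot 11 \left(1 + 2 \cdot \frac{1}{8} \cdot 11\right)}{9}} = \sqrt{-11905 + \frac{1}{9} \cdot \frac{11}{8} \left(1 + 2 \cdot \frac{11}{8}\right)} = \sqrt{-11905 + \frac{1}{9} \cdot \frac{11}{8} \left(1 + \frac{11}{4}\right)} = \sqrt{-11905 + \frac{1}{9} \cdot \frac{11}{8} \cdot \frac{15}{4}} = \sqrt{-11905 + \frac{55}{96}} = \sqrt{- \frac{1142825}{96}} = \frac{5 i \sqrt{274278}}{24}$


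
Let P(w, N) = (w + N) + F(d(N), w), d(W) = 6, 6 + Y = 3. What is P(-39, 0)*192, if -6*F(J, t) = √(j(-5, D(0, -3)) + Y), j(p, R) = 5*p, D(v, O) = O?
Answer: -7488 - 64*I*√7 ≈ -7488.0 - 169.33*I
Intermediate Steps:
Y = -3 (Y = -6 + 3 = -3)
F(J, t) = -I*√7/3 (F(J, t) = -√(5*(-5) - 3)/6 = -√(-25 - 3)/6 = -I*√7/3)
P(w, N) = N + w - I*√7/3 (P(w, N) = (w + N) - I*√7/3 = (N + w) - I*√7/3 = N + w - I*√7/3)
P(-39, 0)*192 = (0 - 39 - I*√7/3)*192 = (-39 - I*√7/3)*192 = -7488 - 64*I*√7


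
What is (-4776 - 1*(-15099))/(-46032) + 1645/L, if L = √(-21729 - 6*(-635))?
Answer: -3441/15344 - 1645*I*√1991/5973 ≈ -0.22426 - 12.289*I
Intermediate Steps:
L = 3*I*√1991 (L = √(-21729 + 3810) = √(-17919) = 3*I*√1991 ≈ 133.86*I)
(-4776 - 1*(-15099))/(-46032) + 1645/L = (-4776 - 1*(-15099))/(-46032) + 1645/((3*I*√1991)) = (-4776 + 15099)*(-1/46032) + 1645*(-I*√1991/5973) = 10323*(-1/46032) - 1645*I*√1991/5973 = -3441/15344 - 1645*I*√1991/5973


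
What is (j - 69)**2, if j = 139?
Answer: 4900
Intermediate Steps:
(j - 69)**2 = (139 - 69)**2 = 70**2 = 4900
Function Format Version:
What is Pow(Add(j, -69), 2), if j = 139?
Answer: 4900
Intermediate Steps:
Pow(Add(j, -69), 2) = Pow(Add(139, -69), 2) = Pow(70, 2) = 4900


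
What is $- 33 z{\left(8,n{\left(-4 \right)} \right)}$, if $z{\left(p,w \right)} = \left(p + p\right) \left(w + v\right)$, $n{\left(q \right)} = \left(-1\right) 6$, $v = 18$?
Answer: $-6336$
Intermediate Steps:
$n{\left(q \right)} = -6$
$z{\left(p,w \right)} = 2 p \left(18 + w\right)$ ($z{\left(p,w \right)} = \left(p + p\right) \left(w + 18\right) = 2 p \left(18 + w\right)$)
$- 33 z{\left(8,n{\left(-4 \right)} \right)} = - 33 \cdot 2 \cdot 8 \left(18 - 6\right) = - 33 \cdot 2 \cdot 8 \cdot 12 = \left(-33\right) 192 = -6336$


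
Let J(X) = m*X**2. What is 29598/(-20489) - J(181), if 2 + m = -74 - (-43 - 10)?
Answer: 15438493369/20489 ≈ 7.5350e+5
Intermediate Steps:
m = -23 (m = -2 + (-74 - (-43 - 10)) = -2 + (-74 - 1*(-53)) = -2 + (-74 + 53) = -2 - 21 = -23)
J(X) = -23*X**2
29598/(-20489) - J(181) = 29598/(-20489) - (-23)*181**2 = 29598*(-1/20489) - (-23)*32761 = -29598/20489 - 1*(-753503) = -29598/20489 + 753503 = 15438493369/20489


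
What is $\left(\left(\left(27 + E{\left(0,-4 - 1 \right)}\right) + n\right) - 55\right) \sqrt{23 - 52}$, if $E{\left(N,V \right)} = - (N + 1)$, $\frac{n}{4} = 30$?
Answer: $91 i \sqrt{29} \approx 490.05 i$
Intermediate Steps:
$n = 120$ ($n = 4 \cdot 30 = 120$)
$E{\left(N,V \right)} = -1 - N$ ($E{\left(N,V \right)} = - (1 + N) = -1 - N$)
$\left(\left(\left(27 + E{\left(0,-4 - 1 \right)}\right) + n\right) - 55\right) \sqrt{23 - 52} = \left(\left(\left(27 - 1\right) + 120\right) - 55\right) \sqrt{23 - 52} = \left(\left(\left(27 + \left(-1 + 0\right)\right) + 120\right) - 55\right) \sqrt{-29} = \left(\left(\left(27 - 1\right) + 120\right) - 55\right) i \sqrt{29} = \left(\left(26 + 120\right) - 55\right) i \sqrt{29} = \left(146 - 55\right) i \sqrt{29} = 91 i \sqrt{29}$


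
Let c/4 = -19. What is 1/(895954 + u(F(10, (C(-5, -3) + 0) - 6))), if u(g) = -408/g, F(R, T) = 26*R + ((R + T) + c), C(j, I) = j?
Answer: 61/54653058 ≈ 1.1161e-6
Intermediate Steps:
c = -76 (c = 4*(-19) = -76)
F(R, T) = -76 + T + 27*R (F(R, T) = 26*R + ((R + T) - 76) = 26*R + (-76 + R + T) = -76 + T + 27*R)
1/(895954 + u(F(10, (C(-5, -3) + 0) - 6))) = 1/(895954 - 408/(-76 + ((-5 + 0) - 6) + 27*10)) = 1/(895954 - 408/(-76 + (-5 - 6) + 270)) = 1/(895954 - 408/(-76 - 11 + 270)) = 1/(895954 - 408/183) = 1/(895954 - 408*1/183) = 1/(895954 - 136/61) = 1/(54653058/61) = 61/54653058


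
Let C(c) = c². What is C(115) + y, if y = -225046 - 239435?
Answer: -451256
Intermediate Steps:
y = -464481
C(115) + y = 115² - 464481 = 13225 - 464481 = -451256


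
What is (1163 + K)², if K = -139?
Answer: 1048576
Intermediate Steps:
(1163 + K)² = (1163 - 139)² = 1024² = 1048576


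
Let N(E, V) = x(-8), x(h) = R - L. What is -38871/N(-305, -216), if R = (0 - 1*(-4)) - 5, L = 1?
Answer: 38871/2 ≈ 19436.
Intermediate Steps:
R = -1 (R = (0 + 4) - 5 = 4 - 5 = -1)
x(h) = -2 (x(h) = -1 - 1*1 = -1 - 1 = -2)
N(E, V) = -2
-38871/N(-305, -216) = -38871/(-2) = -38871*(-½) = 38871/2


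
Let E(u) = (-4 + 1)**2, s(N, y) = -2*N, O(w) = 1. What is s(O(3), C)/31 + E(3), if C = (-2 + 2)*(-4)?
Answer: 277/31 ≈ 8.9355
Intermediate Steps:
C = 0 (C = 0*(-4) = 0)
E(u) = 9 (E(u) = (-3)**2 = 9)
s(O(3), C)/31 + E(3) = (-2*1)/31 + 9 = (1/31)*(-2) + 9 = -2/31 + 9 = 277/31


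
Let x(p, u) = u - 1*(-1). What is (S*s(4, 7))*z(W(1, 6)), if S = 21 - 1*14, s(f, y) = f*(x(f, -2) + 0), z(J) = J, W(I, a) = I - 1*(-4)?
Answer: -140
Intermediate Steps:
W(I, a) = 4 + I (W(I, a) = I + 4 = 4 + I)
x(p, u) = 1 + u (x(p, u) = u + 1 = 1 + u)
s(f, y) = -f (s(f, y) = f*((1 - 2) + 0) = f*(-1 + 0) = f*(-1) = -f)
S = 7 (S = 21 - 14 = 7)
(S*s(4, 7))*z(W(1, 6)) = (7*(-1*4))*(4 + 1) = (7*(-4))*5 = -28*5 = -140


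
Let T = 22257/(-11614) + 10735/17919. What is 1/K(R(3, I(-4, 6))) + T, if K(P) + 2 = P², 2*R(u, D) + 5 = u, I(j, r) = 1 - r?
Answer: -482258159/208111266 ≈ -2.3173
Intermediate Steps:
R(u, D) = -5/2 + u/2
K(P) = -2 + P²
T = -274146893/208111266 (T = 22257*(-1/11614) + 10735*(1/17919) = -22257/11614 + 10735/17919 = -274146893/208111266 ≈ -1.3173)
1/K(R(3, I(-4, 6))) + T = 1/(-2 + (-5/2 + (½)*3)²) - 274146893/208111266 = 1/(-2 + (-5/2 + 3/2)²) - 274146893/208111266 = 1/(-2 + (-1)²) - 274146893/208111266 = 1/(-2 + 1) - 274146893/208111266 = 1/(-1) - 274146893/208111266 = -1 - 274146893/208111266 = -482258159/208111266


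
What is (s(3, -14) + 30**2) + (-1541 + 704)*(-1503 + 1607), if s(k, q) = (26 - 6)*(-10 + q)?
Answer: -86628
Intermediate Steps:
s(k, q) = -200 + 20*q (s(k, q) = 20*(-10 + q) = -200 + 20*q)
(s(3, -14) + 30**2) + (-1541 + 704)*(-1503 + 1607) = ((-200 + 20*(-14)) + 30**2) + (-1541 + 704)*(-1503 + 1607) = ((-200 - 280) + 900) - 837*104 = (-480 + 900) - 87048 = 420 - 87048 = -86628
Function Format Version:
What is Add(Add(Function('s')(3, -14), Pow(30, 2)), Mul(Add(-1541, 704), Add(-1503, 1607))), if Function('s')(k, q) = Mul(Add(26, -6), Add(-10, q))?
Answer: -86628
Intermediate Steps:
Function('s')(k, q) = Add(-200, Mul(20, q)) (Function('s')(k, q) = Mul(20, Add(-10, q)) = Add(-200, Mul(20, q)))
Add(Add(Function('s')(3, -14), Pow(30, 2)), Mul(Add(-1541, 704), Add(-1503, 1607))) = Add(Add(Add(-200, Mul(20, -14)), Pow(30, 2)), Mul(Add(-1541, 704), Add(-1503, 1607))) = Add(Add(Add(-200, -280), 900), Mul(-837, 104)) = Add(Add(-480, 900), -87048) = Add(420, -87048) = -86628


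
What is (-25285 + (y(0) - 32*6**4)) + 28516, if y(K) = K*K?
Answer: -38241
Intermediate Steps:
y(K) = K**2
(-25285 + (y(0) - 32*6**4)) + 28516 = (-25285 + (0**2 - 32*6**4)) + 28516 = (-25285 + (0 - 32*1296)) + 28516 = (-25285 + (0 - 41472)) + 28516 = (-25285 - 41472) + 28516 = -66757 + 28516 = -38241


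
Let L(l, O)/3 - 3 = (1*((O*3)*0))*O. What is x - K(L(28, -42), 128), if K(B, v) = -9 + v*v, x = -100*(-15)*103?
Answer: 138125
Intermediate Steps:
x = 154500 (x = 1500*103 = 154500)
L(l, O) = 9 (L(l, O) = 9 + 3*((1*((O*3)*0))*O) = 9 + 3*((1*((3*O)*0))*O) = 9 + 3*((1*0)*O) = 9 + 3*(0*O) = 9 + 3*0 = 9 + 0 = 9)
K(B, v) = -9 + v**2
x - K(L(28, -42), 128) = 154500 - (-9 + 128**2) = 154500 - (-9 + 16384) = 154500 - 1*16375 = 154500 - 16375 = 138125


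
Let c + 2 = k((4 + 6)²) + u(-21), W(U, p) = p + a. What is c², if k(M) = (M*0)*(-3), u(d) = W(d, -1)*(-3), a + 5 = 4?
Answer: 16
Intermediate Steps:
a = -1 (a = -5 + 4 = -1)
W(U, p) = -1 + p (W(U, p) = p - 1 = -1 + p)
u(d) = 6 (u(d) = (-1 - 1)*(-3) = -2*(-3) = 6)
k(M) = 0 (k(M) = 0*(-3) = 0)
c = 4 (c = -2 + (0 + 6) = -2 + 6 = 4)
c² = 4² = 16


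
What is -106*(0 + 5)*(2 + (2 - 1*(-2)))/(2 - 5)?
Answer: 1060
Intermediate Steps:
-106*(0 + 5)*(2 + (2 - 1*(-2)))/(2 - 5) = -530*(2 + (2 + 2))/(-3) = -530*(2 + 4)*(-⅓) = -530*6*(-⅓) = -530*(-2) = -106*(-10) = 1060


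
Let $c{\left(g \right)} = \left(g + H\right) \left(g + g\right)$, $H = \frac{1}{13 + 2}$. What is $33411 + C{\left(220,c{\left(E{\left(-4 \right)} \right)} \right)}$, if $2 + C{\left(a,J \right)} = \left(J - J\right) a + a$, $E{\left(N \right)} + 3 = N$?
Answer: $33629$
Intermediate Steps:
$H = \frac{1}{15} \approx 0.066667$
$E{\left(N \right)} = -3 + N$
$c{\left(g \right)} = 2 g \left(\frac{1}{15} + g\right)$ ($c{\left(g \right)} = \left(g + \frac{1}{15}\right) \left(g + g\right) = \left(\frac{1}{15} + g\right) 2 g = 2 g \left(\frac{1}{15} + g\right)$)
$C{\left(a,J \right)} = -2 + a$ ($C{\left(a,J \right)} = -2 + \left(\left(J - J\right) a + a\right) = -2 + \left(0 a + a\right) = -2 + \left(0 + a\right) = -2 + a$)
$33411 + C{\left(220,c{\left(E{\left(-4 \right)} \right)} \right)} = 33411 + \left(-2 + 220\right) = 33411 + 218 = 33629$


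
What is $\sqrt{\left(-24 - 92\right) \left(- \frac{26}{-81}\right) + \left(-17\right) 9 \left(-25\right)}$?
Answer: $\frac{\sqrt{306809}}{9} \approx 61.545$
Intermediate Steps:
$\sqrt{\left(-24 - 92\right) \left(- \frac{26}{-81}\right) + \left(-17\right) 9 \left(-25\right)} = \sqrt{- 116 \left(\left(-26\right) \left(- \frac{1}{81}\right)\right) - -3825} = \sqrt{\left(-116\right) \frac{26}{81} + 3825} = \sqrt{- \frac{3016}{81} + 3825} = \sqrt{\frac{306809}{81}} = \frac{\sqrt{306809}}{9}$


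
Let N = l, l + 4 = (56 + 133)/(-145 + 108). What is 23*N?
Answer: -7751/37 ≈ -209.49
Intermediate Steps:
l = -337/37 (l = -4 + (56 + 133)/(-145 + 108) = -4 + 189/(-37) = -4 + 189*(-1/37) = -4 - 189/37 = -337/37 ≈ -9.1081)
N = -337/37 ≈ -9.1081
23*N = 23*(-337/37) = -7751/37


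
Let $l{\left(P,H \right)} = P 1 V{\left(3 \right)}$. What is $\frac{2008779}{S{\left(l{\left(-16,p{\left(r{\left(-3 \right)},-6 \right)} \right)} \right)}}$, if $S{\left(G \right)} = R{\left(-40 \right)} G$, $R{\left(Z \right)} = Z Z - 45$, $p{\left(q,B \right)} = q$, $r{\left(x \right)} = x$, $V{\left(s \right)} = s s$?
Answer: $- \frac{669593}{74640} \approx -8.971$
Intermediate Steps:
$V{\left(s \right)} = s^{2}$
$R{\left(Z \right)} = -45 + Z^{2}$ ($R{\left(Z \right)} = Z^{2} - 45 = -45 + Z^{2}$)
$l{\left(P,H \right)} = 9 P$ ($l{\left(P,H \right)} = P 1 \cdot 3^{2} = P 9 = 9 P$)
$S{\left(G \right)} = 1555 G$ ($S{\left(G \right)} = \left(-45 + \left(-40\right)^{2}\right) G = \left(-45 + 1600\right) G = 1555 G$)
$\frac{2008779}{S{\left(l{\left(-16,p{\left(r{\left(-3 \right)},-6 \right)} \right)} \right)}} = \frac{2008779}{1555 \cdot 9 \left(-16\right)} = \frac{2008779}{1555 \left(-144\right)} = \frac{2008779}{-223920} = 2008779 \left(- \frac{1}{223920}\right) = - \frac{669593}{74640}$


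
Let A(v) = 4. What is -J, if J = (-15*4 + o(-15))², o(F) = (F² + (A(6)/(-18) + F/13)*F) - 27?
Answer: -38278969/1521 ≈ -25167.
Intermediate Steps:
o(F) = -27 + F² + F*(-2/9 + F/13) (o(F) = (F² + (4/(-18) + F/13)*F) - 27 = (F² + (4*(-1/18) + F*(1/13))*F) - 27 = (F² + (-2/9 + F/13)*F) - 27 = (F² + F*(-2/9 + F/13)) - 27 = -27 + F² + F*(-2/9 + F/13))
J = 38278969/1521 (J = (-15*4 + (-27 - 2/9*(-15) + (14/13)*(-15)²))² = (-60 + (-27 + 10/3 + (14/13)*225))² = (-60 + (-27 + 10/3 + 3150/13))² = (-60 + 8527/39)² = (6187/39)² = 38278969/1521 ≈ 25167.)
-J = -1*38278969/1521 = -38278969/1521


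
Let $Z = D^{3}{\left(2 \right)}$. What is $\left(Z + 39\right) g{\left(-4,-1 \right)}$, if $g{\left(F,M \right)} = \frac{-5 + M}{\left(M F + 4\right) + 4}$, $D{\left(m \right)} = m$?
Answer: $- \frac{47}{2} \approx -23.5$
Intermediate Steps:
$g{\left(F,M \right)} = \frac{-5 + M}{8 + F M}$ ($g{\left(F,M \right)} = \frac{-5 + M}{\left(F M + 4\right) + 4} = \frac{-5 + M}{\left(4 + F M\right) + 4} = \frac{-5 + M}{8 + F M}$)
$Z = 8$ ($Z = 2^{3} = 8$)
$\left(Z + 39\right) g{\left(-4,-1 \right)} = \left(8 + 39\right) \frac{-5 - 1}{8 - -4} = 47 \frac{1}{8 + 4} \left(-6\right) = 47 \cdot \frac{1}{12} \left(-6\right) = 47 \left(- \frac{1}{2}\right) = - \frac{47}{2}$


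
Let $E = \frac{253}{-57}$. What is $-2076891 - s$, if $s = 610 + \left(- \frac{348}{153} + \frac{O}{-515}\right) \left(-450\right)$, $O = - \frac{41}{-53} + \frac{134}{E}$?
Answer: $- \frac{48801404416729}{23479159} \approx -2.0785 \cdot 10^{6}$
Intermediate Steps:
$E = - \frac{253}{57}$ ($E = 253 \left(- \frac{1}{57}\right) = - \frac{253}{57} \approx -4.4386$)
$O = - \frac{394441}{13409}$ ($O = - \frac{41}{-53} + \frac{134}{- \frac{253}{57}} = \left(-41\right) \left(- \frac{1}{53}\right) + 134 \left(- \frac{57}{253}\right) = \frac{41}{53} - \frac{7638}{253} = - \frac{394441}{13409} \approx -29.416$)
$s = \frac{37750402060}{23479159}$ ($s = 610 + \left(- \frac{348}{153} - \frac{394441}{13409 \left(-515\right)}\right) \left(-450\right) = 610 + \left(\left(-348\right) \frac{1}{153} - - \frac{394441}{6905635}\right) \left(-450\right) = 610 + \left(- \frac{116}{51} + \frac{394441}{6905635}\right) \left(-450\right) = 610 - - \frac{23428115070}{23479159} = 610 + \frac{23428115070}{23479159} = \frac{37750402060}{23479159} \approx 1607.8$)
$-2076891 - s = -2076891 - \frac{37750402060}{23479159} = - \frac{48801404416729}{23479159}$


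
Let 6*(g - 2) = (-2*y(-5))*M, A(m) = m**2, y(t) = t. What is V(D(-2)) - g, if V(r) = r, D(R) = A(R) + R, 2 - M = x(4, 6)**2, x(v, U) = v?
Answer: 70/3 ≈ 23.333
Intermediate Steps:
M = -14 (M = 2 - 1*4**2 = 2 - 1*16 = 2 - 16 = -14)
D(R) = R + R**2 (D(R) = R**2 + R = R + R**2)
g = -64/3 (g = 2 + (-2*(-5)*(-14))/6 = 2 + (10*(-14))/6 = 2 + (1/6)*(-140) = 2 - 70/3 = -64/3 ≈ -21.333)
V(D(-2)) - g = -2*(1 - 2) - 1*(-64/3) = -2*(-1) + 64/3 = 2 + 64/3 = 70/3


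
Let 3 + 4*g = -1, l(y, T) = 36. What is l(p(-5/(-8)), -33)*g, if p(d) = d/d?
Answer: -36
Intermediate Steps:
p(d) = 1
g = -1 (g = -¾ + (¼)*(-1) = -¾ - ¼ = -1)
l(p(-5/(-8)), -33)*g = 36*(-1) = -36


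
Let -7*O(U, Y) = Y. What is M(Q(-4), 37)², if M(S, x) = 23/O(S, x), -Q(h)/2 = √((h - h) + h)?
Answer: 25921/1369 ≈ 18.934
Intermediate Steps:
O(U, Y) = -Y/7
Q(h) = -2*√h (Q(h) = -2*√((h - h) + h) = -2*√(0 + h) = -2*√h)
M(S, x) = -161/x (M(S, x) = 23/((-x/7)) = 23*(-7/x) = -161/x)
M(Q(-4), 37)² = (-161/37)² = 25921/1369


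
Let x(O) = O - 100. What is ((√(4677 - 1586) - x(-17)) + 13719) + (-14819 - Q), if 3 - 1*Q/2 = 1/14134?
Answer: -6989262/7067 + √3091 ≈ -933.40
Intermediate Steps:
Q = 42401/7067 (Q = 6 - 2/14134 = 6 - 2*1/14134 = 6 - 1/7067 = 42401/7067 ≈ 5.9999)
x(O) = -100 + O
((√(4677 - 1586) - x(-17)) + 13719) + (-14819 - Q) = ((√(4677 - 1586) - (-100 - 17)) + 13719) + (-14819 - 1*42401/7067) = ((√3091 - 1*(-117)) + 13719) + (-14819 - 42401/7067) = ((√3091 + 117) + 13719) - 104768274/7067 = ((117 + √3091) + 13719) - 104768274/7067 = (13836 + √3091) - 104768274/7067 = -6989262/7067 + √3091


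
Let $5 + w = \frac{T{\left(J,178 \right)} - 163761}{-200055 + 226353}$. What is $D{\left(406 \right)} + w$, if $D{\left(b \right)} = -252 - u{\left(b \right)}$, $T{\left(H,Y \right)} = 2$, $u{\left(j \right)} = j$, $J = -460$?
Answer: $- \frac{17599333}{26298} \approx -669.23$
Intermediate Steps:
$D{\left(b \right)} = -252 - b$
$w = - \frac{295249}{26298}$ ($w = -5 + \frac{2 - 163761}{-200055 + 226353} = -5 - \frac{163759}{26298} = - \frac{295249}{26298} \approx -11.227$)
$D{\left(406 \right)} + w = \left(-252 - 406\right) - \frac{295249}{26298} = -658 - \frac{295249}{26298} = - \frac{17599333}{26298}$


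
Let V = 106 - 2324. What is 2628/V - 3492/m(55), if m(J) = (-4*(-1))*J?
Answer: -1040427/60995 ≈ -17.058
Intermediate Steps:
V = -2218
m(J) = 4*J
2628/V - 3492/m(55) = 2628/(-2218) - 3492/(4*55) = 2628*(-1/2218) - 3492/220 = -1314/1109 - 3492*1/220 = -1314/1109 - 873/55 = -1040427/60995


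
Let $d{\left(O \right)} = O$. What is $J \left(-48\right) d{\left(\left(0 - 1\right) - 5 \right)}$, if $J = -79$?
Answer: $-22752$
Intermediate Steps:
$J \left(-48\right) d{\left(\left(0 - 1\right) - 5 \right)} = \left(-79\right) \left(-48\right) \left(\left(0 - 1\right) - 5\right) = 3792 \left(-1 - 5\right) = 3792 \left(-6\right) = -22752$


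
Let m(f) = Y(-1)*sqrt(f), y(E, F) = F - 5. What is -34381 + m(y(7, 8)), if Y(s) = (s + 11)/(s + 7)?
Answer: -34381 + 5*sqrt(3)/3 ≈ -34378.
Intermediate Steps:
Y(s) = (11 + s)/(7 + s)
y(E, F) = -5 + F
m(f) = 5*sqrt(f)/3 (m(f) = ((11 - 1)/(7 - 1))*sqrt(f) = (10/6)*sqrt(f) = ((1/6)*10)*sqrt(f) = 5*sqrt(f)/3)
-34381 + m(y(7, 8)) = -34381 + 5*sqrt(-5 + 8)/3 = -34381 + 5*sqrt(3)/3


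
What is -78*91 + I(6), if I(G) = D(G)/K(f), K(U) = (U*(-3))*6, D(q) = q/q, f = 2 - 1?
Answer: -127765/18 ≈ -7098.1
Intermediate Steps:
f = 1
D(q) = 1
K(U) = -18*U (K(U) = -3*U*6 = -18*U)
I(G) = -1/18 (I(G) = 1/(-18*1) = 1/(-18) = 1*(-1/18) = -1/18)
-78*91 + I(6) = -78*91 - 1/18 = -7098 - 1/18 = -127765/18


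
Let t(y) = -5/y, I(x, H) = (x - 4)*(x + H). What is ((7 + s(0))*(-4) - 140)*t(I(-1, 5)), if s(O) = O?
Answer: -42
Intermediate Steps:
I(x, H) = (-4 + x)*(H + x)
((7 + s(0))*(-4) - 140)*t(I(-1, 5)) = ((7 + 0)*(-4) - 140)*(-5/((-1)² - 4*5 - 4*(-1) + 5*(-1))) = (7*(-4) - 140)*(-5/(1 - 20 + 4 - 5)) = (-28 - 140)*(-5/(-20)) = -(-840)*(-1)/20 = -168*¼ = -42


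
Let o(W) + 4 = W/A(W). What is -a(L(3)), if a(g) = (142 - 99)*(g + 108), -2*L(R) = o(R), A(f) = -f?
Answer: -9503/2 ≈ -4751.5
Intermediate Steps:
o(W) = -5 (o(W) = -4 + W/((-W)) = -4 + W*(-1/W) = -4 - 1 = -5)
L(R) = 5/2 (L(R) = -½*(-5) = 5/2)
a(g) = 4644 + 43*g (a(g) = 43*(108 + g) = 4644 + 43*g)
-a(L(3)) = -(4644 + 43*(5/2)) = -(4644 + 215/2) = -1*9503/2 = -9503/2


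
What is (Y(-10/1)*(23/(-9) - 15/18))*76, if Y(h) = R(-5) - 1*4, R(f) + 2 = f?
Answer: 25498/9 ≈ 2833.1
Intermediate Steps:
R(f) = -2 + f
Y(h) = -11 (Y(h) = (-2 - 5) - 1*4 = -7 - 4 = -11)
(Y(-10/1)*(23/(-9) - 15/18))*76 = -11*(23/(-9) - 15/18)*76 = -11*(23*(-⅑) - 15*1/18)*76 = -11*(-23/9 - ⅚)*76 = -11*(-61/18)*76 = (671/18)*76 = 25498/9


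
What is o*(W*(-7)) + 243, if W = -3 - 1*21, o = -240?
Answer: -40077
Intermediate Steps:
W = -24 (W = -3 - 21 = -24)
o*(W*(-7)) + 243 = -(-5760)*(-7) + 243 = -240*168 + 243 = -40320 + 243 = -40077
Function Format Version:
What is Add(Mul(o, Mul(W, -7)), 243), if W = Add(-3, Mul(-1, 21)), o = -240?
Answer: -40077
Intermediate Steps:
W = -24 (W = Add(-3, -21) = -24)
Add(Mul(o, Mul(W, -7)), 243) = Add(Mul(-240, Mul(-24, -7)), 243) = Add(Mul(-240, 168), 243) = Add(-40320, 243) = -40077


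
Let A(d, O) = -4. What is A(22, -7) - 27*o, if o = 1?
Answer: -31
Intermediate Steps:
A(22, -7) - 27*o = -4 - 27*1 = -4 - 27 = -31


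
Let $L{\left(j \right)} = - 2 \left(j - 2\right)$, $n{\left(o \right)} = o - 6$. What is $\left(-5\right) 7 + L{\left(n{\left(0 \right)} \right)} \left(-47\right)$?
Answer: $-787$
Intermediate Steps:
$n{\left(o \right)} = -6 + o$ ($n{\left(o \right)} = o - 6 = -6 + o$)
$L{\left(j \right)} = 4 - 2 j$ ($L{\left(j \right)} = - 2 \left(-2 + j\right) = 4 - 2 j$)
$\left(-5\right) 7 + L{\left(n{\left(0 \right)} \right)} \left(-47\right) = \left(-5\right) 7 + \left(4 - 2 \left(-6 + 0\right)\right) \left(-47\right) = -35 + \left(4 - -12\right) \left(-47\right) = -35 + \left(4 + 12\right) \left(-47\right) = -35 + 16 \left(-47\right) = -35 - 752 = -787$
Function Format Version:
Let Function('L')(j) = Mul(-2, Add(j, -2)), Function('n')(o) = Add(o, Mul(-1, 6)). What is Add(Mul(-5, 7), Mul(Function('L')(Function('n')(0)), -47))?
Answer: -787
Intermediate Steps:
Function('n')(o) = Add(-6, o) (Function('n')(o) = Add(o, -6) = Add(-6, o))
Function('L')(j) = Add(4, Mul(-2, j)) (Function('L')(j) = Mul(-2, Add(-2, j)) = Add(4, Mul(-2, j)))
Add(Mul(-5, 7), Mul(Function('L')(Function('n')(0)), -47)) = Add(Mul(-5, 7), Mul(Add(4, Mul(-2, Add(-6, 0))), -47)) = Add(-35, Mul(Add(4, Mul(-2, -6)), -47)) = Add(-35, Mul(Add(4, 12), -47)) = Add(-35, Mul(16, -47)) = Add(-35, -752) = -787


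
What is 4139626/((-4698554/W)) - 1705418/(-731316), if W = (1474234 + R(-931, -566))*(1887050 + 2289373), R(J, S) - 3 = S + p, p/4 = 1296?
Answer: -667787403441669109035431/122718847038 ≈ -5.4416e+12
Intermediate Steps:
p = 5184 (p = 4*1296 = 5184)
R(J, S) = 5187 + S (R(J, S) = 3 + (S + 5184) = 3 + (5184 + S) = 5187 + S)
W = 6176324035665 (W = (1474234 + (5187 - 566))*(1887050 + 2289373) = (1474234 + 4621)*4176423 = 1478855*4176423 = 6176324035665)
4139626/((-4698554/W)) - 1705418/(-731316) = 4139626/((-4698554/6176324035665)) - 1705418/(-731316) = 4139626/((-4698554*1/6176324035665)) - 1705418*(-1/731316) = 4139626/(-671222/882332005095) + 852709/365658 = 4139626*(-882332005095/671222) + 852709/365658 = -1826262254461697235/335611 + 852709/365658 = -667787403441669109035431/122718847038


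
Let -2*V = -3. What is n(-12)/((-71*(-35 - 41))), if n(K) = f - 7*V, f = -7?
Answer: -35/10792 ≈ -0.0032431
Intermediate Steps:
V = 3/2 (V = -½*(-3) = 3/2 ≈ 1.5000)
n(K) = -35/2 (n(K) = -7 - 7*3/2 = -7 - 21/2 = -35/2)
n(-12)/((-71*(-35 - 41))) = -35*(-1/(71*(-35 - 41)))/2 = -35/(2*((-71*(-76)))) = -35/2/5396 = -35/2*1/5396 = -35/10792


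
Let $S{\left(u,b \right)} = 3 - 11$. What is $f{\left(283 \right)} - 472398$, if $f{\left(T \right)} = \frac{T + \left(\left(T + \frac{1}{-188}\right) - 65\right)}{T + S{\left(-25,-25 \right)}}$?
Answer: $- \frac{24422882413}{51700} \approx -4.724 \cdot 10^{5}$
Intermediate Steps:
$S{\left(u,b \right)} = -8$ ($S{\left(u,b \right)} = 3 - 11 = -8$)
$f{\left(T \right)} = \frac{- \frac{12221}{188} + 2 T}{-8 + T}$ ($f{\left(T \right)} = \frac{T + \left(\left(T + \frac{1}{-188}\right) - 65\right)}{T - 8} = \frac{T + \left(\left(T - \frac{1}{188}\right) - 65\right)}{-8 + T} = \frac{T + \left(\left(- \frac{1}{188} + T\right) - 65\right)}{-8 + T} = \frac{T + \left(- \frac{12221}{188} + T\right)}{-8 + T} = \frac{- \frac{12221}{188} + 2 T}{-8 + T}$)
$f{\left(283 \right)} - 472398 = \frac{-12221 + 376 \cdot 283}{188 \left(-8 + 283\right)} - 472398 = \frac{-12221 + 106408}{188 \cdot 275} - 472398 = \frac{1}{188} \cdot \frac{1}{275} \cdot 94187 - 472398 = \frac{94187}{51700} - 472398 = - \frac{24422882413}{51700}$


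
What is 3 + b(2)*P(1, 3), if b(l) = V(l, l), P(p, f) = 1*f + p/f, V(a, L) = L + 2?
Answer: 49/3 ≈ 16.333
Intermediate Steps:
V(a, L) = 2 + L
P(p, f) = f + p/f
b(l) = 2 + l
3 + b(2)*P(1, 3) = 3 + (2 + 2)*(3 + 1/3) = 3 + 4*(3 + 1*(⅓)) = 3 + 4*(3 + ⅓) = 3 + 4*(10/3) = 3 + 40/3 = 49/3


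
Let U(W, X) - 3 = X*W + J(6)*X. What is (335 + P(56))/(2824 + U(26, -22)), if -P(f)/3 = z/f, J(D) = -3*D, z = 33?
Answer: 18661/148456 ≈ 0.12570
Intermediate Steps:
U(W, X) = 3 - 18*X + W*X (U(W, X) = 3 + (X*W + (-3*6)*X) = 3 + (W*X - 18*X) = 3 + (-18*X + W*X) = 3 - 18*X + W*X)
P(f) = -99/f
(335 + P(56))/(2824 + U(26, -22)) = (335 - 99/56)/(2824 + (3 - 18*(-22) + 26*(-22))) = (335 - 99*1/56)/(2824 + (3 + 396 - 572)) = (335 - 99/56)/(2824 - 173) = (18661/56)/2651 = (18661/56)*(1/2651) = 18661/148456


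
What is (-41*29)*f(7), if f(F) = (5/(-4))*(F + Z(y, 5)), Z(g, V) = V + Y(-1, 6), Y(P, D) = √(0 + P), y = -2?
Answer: 17835 + 5945*I/4 ≈ 17835.0 + 1486.3*I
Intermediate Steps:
Y(P, D) = √P
Z(g, V) = I + V (Z(g, V) = V + √(-1) = V + I = I + V)
f(F) = -25/4 - 5*I/4 - 5*F/4 (f(F) = (5/(-4))*(F + (I + 5)) = (5*(-¼))*(F + (5 + I)) = -5*(5 + I + F)/4 = -25/4 - 5*I/4 - 5*F/4)
(-41*29)*f(7) = (-41*29)*(-25/4 - 5*I/4 - 5/4*7) = -1189*(-25/4 - 5*I/4 - 35/4) = -1189*(-15 - 5*I/4) = 17835 + 5945*I/4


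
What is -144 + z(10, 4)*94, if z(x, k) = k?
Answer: 232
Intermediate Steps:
-144 + z(10, 4)*94 = -144 + 4*94 = -144 + 376 = 232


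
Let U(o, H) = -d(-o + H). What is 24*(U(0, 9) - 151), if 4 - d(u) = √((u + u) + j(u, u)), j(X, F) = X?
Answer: -3720 + 72*√3 ≈ -3595.3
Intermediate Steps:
d(u) = 4 - √3*√u (d(u) = 4 - √((u + u) + u) = 4 - √(2*u + u) = 4 - √(3*u) = 4 - √3*√u)
U(o, H) = -4 + √3*√(H - o) (U(o, H) = -(4 - √3*√(-o + H)) = -(4 - √3*√(H - o)) = -4 + √3*√(H - o))
24*(U(0, 9) - 151) = 24*((-4 + √(-3*0 + 3*9)) - 151) = 24*((-4 + √(0 + 27)) - 151) = 24*((-4 + √27) - 151) = 24*((-4 + 3*√3) - 151) = 24*(-155 + 3*√3) = -3720 + 72*√3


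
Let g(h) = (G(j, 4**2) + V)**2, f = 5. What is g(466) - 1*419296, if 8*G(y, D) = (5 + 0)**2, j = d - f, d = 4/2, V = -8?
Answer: -26833423/64 ≈ -4.1927e+5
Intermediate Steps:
d = 2 (d = 4*(1/2) = 2)
j = -3 (j = 2 - 1*5 = 2 - 5 = -3)
G(y, D) = 25/8 (G(y, D) = (5 + 0)**2/8 = (1/8)*5**2 = (1/8)*25 = 25/8)
g(h) = 1521/64 (g(h) = (25/8 - 8)**2 = (-39/8)**2 = 1521/64)
g(466) - 1*419296 = 1521/64 - 1*419296 = 1521/64 - 419296 = -26833423/64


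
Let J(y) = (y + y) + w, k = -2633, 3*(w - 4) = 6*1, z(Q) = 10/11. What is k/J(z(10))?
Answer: -28963/86 ≈ -336.78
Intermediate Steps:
z(Q) = 10/11 (z(Q) = 10*(1/11) = 10/11)
w = 6 (w = 4 + (6*1)/3 = 4 + (1/3)*6 = 4 + 2 = 6)
J(y) = 6 + 2*y (J(y) = (y + y) + 6 = 2*y + 6 = 6 + 2*y)
k/J(z(10)) = -2633/(6 + 2*(10/11)) = -2633/(6 + 20/11) = -2633/86/11 = -2633*11/86 = -28963/86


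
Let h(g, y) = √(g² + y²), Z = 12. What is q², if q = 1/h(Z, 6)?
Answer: 1/180 ≈ 0.0055556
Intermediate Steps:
q = √5/30 (q = 1/(√(12² + 6²)) = 1/(√(144 + 36)) = 1/(√180) = 1/(6*√5) = √5/30 ≈ 0.074536)
q² = (√5/30)² = 1/180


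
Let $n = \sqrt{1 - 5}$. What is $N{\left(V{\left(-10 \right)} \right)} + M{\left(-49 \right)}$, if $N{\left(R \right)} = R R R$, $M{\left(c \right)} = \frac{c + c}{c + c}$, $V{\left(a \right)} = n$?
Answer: $1 - 8 i \approx 1.0 - 8.0 i$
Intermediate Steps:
$n = 2 i$ ($n = \sqrt{-4} = 2 i \approx 2.0 i$)
$V{\left(a \right)} = 2 i$
$M{\left(c \right)} = 1$ ($M{\left(c \right)} = \frac{2 c}{2 c} = 2 c \frac{1}{2 c} = 1$)
$N{\left(R \right)} = R^{3}$ ($N{\left(R \right)} = R^{2} R = R^{3}$)
$N{\left(V{\left(-10 \right)} \right)} + M{\left(-49 \right)} = \left(2 i\right)^{3} + 1 = - 8 i + 1 = 1 - 8 i$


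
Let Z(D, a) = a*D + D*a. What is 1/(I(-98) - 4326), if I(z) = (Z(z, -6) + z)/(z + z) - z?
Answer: -2/8467 ≈ -0.00023621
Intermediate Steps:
Z(D, a) = 2*D*a (Z(D, a) = D*a + D*a = 2*D*a)
I(z) = -11/2 - z (I(z) = (2*z*(-6) + z)/(z + z) - z = (-12*z + z)/((2*z)) - z = (-11*z)*(1/(2*z)) - z = -11/2 - z)
1/(I(-98) - 4326) = 1/((-11/2 - 1*(-98)) - 4326) = 1/((-11/2 + 98) - 4326) = 1/(185/2 - 4326) = 1/(-8467/2) = -2/8467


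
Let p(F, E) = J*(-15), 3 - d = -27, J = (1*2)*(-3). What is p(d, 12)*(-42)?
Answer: -3780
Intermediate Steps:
J = -6 (J = 2*(-3) = -6)
d = 30 (d = 3 - 1*(-27) = 3 + 27 = 30)
p(F, E) = 90 (p(F, E) = -6*(-15) = 90)
p(d, 12)*(-42) = 90*(-42) = -3780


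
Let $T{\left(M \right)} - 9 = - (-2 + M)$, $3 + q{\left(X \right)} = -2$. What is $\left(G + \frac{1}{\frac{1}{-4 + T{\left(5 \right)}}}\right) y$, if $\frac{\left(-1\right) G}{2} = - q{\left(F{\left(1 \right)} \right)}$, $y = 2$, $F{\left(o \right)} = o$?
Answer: $-16$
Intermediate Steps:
$q{\left(X \right)} = -5$ ($q{\left(X \right)} = -3 - 2 = -5$)
$T{\left(M \right)} = 11 - M$ ($T{\left(M \right)} = 9 - \left(-2 + M\right) = 11 - M$)
$G = -10$ ($G = - 2 \left(\left(-1\right) \left(-5\right)\right) = \left(-2\right) 5 = -10$)
$\left(G + \frac{1}{\frac{1}{-4 + T{\left(5 \right)}}}\right) y = \left(-10 + \frac{1}{\frac{1}{-4 + \left(11 - 5\right)}}\right) 2 = \left(-10 + \frac{1}{\frac{1}{-4 + 6}}\right) 2 = \left(-10 + \frac{1}{\frac{1}{2}}\right) 2 = \left(-10 + 2\right) 2 = \left(-8\right) 2 = -16$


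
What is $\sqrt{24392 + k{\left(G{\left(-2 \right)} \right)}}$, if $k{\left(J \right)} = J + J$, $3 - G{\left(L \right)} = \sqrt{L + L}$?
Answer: $\sqrt{24398 - 4 i} \approx 156.2 - 0.013 i$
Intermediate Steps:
$G{\left(L \right)} = 3 - \sqrt{2} \sqrt{L}$ ($G{\left(L \right)} = 3 - \sqrt{L + L} = 3 - \sqrt{2 L} = 3 - \sqrt{2} \sqrt{L}$)
$k{\left(J \right)} = 2 J$
$\sqrt{24392 + k{\left(G{\left(-2 \right)} \right)}} = \sqrt{24392 + 2 \left(3 - \sqrt{2} \sqrt{-2}\right)} = \sqrt{24392 + 2 \left(3 - \sqrt{2} i \sqrt{2}\right)} = \sqrt{24392 + 2 \left(3 - 2 i\right)} = \sqrt{24392 + \left(6 - 4 i\right)} = \sqrt{24398 - 4 i}$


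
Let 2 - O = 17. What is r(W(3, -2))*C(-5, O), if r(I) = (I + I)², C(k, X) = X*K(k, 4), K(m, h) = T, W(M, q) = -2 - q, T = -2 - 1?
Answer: 0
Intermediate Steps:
T = -3
O = -15 (O = 2 - 1*17 = 2 - 17 = -15)
K(m, h) = -3
C(k, X) = -3*X (C(k, X) = X*(-3) = -3*X)
r(I) = 4*I² (r(I) = (2*I)² = 4*I²)
r(W(3, -2))*C(-5, O) = (4*(-2 - 1*(-2))²)*(-3*(-15)) = (4*(-2 + 2)²)*45 = (4*0²)*45 = (4*0)*45 = 0*45 = 0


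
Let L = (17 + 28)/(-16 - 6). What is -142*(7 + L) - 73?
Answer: -8542/11 ≈ -776.54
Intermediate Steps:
L = -45/22 (L = 45/(-22) = 45*(-1/22) = -45/22 ≈ -2.0455)
-142*(7 + L) - 73 = -142*(7 - 45/22) - 73 = -142*109/22 - 73 = -7739/11 - 73 = -8542/11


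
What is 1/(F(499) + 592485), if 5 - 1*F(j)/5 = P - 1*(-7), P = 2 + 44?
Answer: 1/592245 ≈ 1.6885e-6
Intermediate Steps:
P = 46
F(j) = -240 (F(j) = 25 - 5*(46 - 1*(-7)) = 25 - 5*(46 + 7) = 25 - 5*53 = 25 - 265 = -240)
1/(F(499) + 592485) = 1/(-240 + 592485) = 1/592245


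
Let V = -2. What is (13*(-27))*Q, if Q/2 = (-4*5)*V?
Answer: -28080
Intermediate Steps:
Q = 80 (Q = 2*(-4*5*(-2)) = 2*(-20*(-2)) = 2*40 = 80)
(13*(-27))*Q = (13*(-27))*80 = -351*80 = -28080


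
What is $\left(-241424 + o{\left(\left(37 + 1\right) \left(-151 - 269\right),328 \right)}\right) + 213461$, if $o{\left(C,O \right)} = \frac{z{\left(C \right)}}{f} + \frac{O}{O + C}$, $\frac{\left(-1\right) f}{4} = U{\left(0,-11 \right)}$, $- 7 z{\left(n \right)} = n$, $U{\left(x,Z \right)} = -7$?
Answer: $- \frac{381364421}{13678} \approx -27882.0$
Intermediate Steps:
$z{\left(n \right)} = - \frac{n}{7}$
$f = 28$ ($f = \left(-4\right) \left(-7\right) = 28$)
$o{\left(C,O \right)} = - \frac{C}{196} + \frac{O}{C + O}$ ($o{\left(C,O \right)} = \frac{\left(- \frac{1}{7}\right) C}{28} + \frac{O}{O + C} = - \frac{C}{7} \cdot \frac{1}{28} + \frac{O}{C + O} = - \frac{C}{196} + \frac{O}{C + O}$)
$\left(-241424 + o{\left(\left(37 + 1\right) \left(-151 - 269\right),328 \right)}\right) + 213461 = \left(-241424 + \frac{328 - \frac{\left(\left(37 + 1\right) \left(-151 - 269\right)\right)^{2}}{196} - \frac{1}{196} \left(37 + 1\right) \left(-151 - 269\right) 328}{\left(37 + 1\right) \left(-151 - 269\right) + 328}\right) + 213461 = \left(-241424 + \frac{328 - \frac{\left(38 \left(-420\right)\right)^{2}}{196} - \frac{1}{196} \cdot 38 \left(-420\right) 328}{38 \left(-420\right) + 328}\right) + 213461 = \left(-241424 + \frac{328 - \frac{\left(-15960\right)^{2}}{196} - \left(- \frac{570}{7}\right) 328}{-15960 + 328}\right) + 213461 = \left(-241424 + \frac{328 - 1299600 + \frac{186960}{7}}{-15632}\right) + 213461 = \left(-241424 - \frac{328 - 1299600 + \frac{186960}{7}}{15632}\right) + 213461 = \left(-241424 - - \frac{1113493}{13678}\right) + 213461 = \left(-241424 + \frac{1113493}{13678}\right) + 213461 = - \frac{3301083979}{13678} + 213461 = - \frac{381364421}{13678}$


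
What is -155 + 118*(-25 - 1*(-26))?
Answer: -37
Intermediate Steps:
-155 + 118*(-25 - 1*(-26)) = -155 + 118*(-25 + 26) = -155 + 118*1 = -155 + 118 = -37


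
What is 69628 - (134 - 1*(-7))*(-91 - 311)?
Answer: 126310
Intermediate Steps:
69628 - (134 - 1*(-7))*(-91 - 311) = 69628 - (134 + 7)*(-402) = 69628 - 141*(-402) = 69628 - 1*(-56682) = 69628 + 56682 = 126310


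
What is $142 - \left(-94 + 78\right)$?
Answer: $158$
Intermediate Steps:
$142 - \left(-94 + 78\right) = 142 - -16 = 142 + 16 = 158$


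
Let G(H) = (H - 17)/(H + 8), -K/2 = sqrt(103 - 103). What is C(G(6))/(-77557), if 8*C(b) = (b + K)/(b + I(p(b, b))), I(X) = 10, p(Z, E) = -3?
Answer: 11/80038824 ≈ 1.3743e-7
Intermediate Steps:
K = 0 (K = -2*sqrt(103 - 103) = -2*sqrt(0) = -2*0 = 0)
G(H) = (-17 + H)/(8 + H)
C(b) = b/(8*(10 + b)) (C(b) = ((b + 0)/(b + 10))/8 = (b/(10 + b))/8 = b/(8*(10 + b)))
C(G(6))/(-77557) = (((-17 + 6)/(8 + 6))/(8*(10 + (-17 + 6)/(8 + 6))))/(-77557) = ((-11/14)/(8*(10 - 11/14)))*(-1/77557) = (((1/14)*(-11))/(8*(10 + (1/14)*(-11))))*(-1/77557) = ((1/8)*(-11/14)/(10 - 11/14))*(-1/77557) = ((1/8)*(-11/14)/(129/14))*(-1/77557) = ((1/8)*(-11/14)*(14/129))*(-1/77557) = -11/1032*(-1/77557) = 11/80038824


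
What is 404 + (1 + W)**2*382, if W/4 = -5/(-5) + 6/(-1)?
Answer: 138306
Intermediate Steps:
W = -20 (W = 4*(-5/(-5) + 6/(-1)) = 4*(-5*(-1/5) + 6*(-1)) = 4*(1 - 6) = 4*(-5) = -20)
404 + (1 + W)**2*382 = 404 + (1 - 20)**2*382 = 404 + (-19)**2*382 = 404 + 361*382 = 404 + 137902 = 138306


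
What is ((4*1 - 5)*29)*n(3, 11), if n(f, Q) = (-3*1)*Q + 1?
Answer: 928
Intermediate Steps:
n(f, Q) = 1 - 3*Q (n(f, Q) = -3*Q + 1 = 1 - 3*Q)
((4*1 - 5)*29)*n(3, 11) = ((4*1 - 5)*29)*(1 - 3*11) = ((4 - 5)*29)*(1 - 33) = -1*29*(-32) = -29*(-32) = 928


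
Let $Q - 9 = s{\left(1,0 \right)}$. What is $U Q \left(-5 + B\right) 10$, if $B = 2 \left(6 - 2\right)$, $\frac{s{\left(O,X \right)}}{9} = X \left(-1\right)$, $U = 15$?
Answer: $4050$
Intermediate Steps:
$s{\left(O,X \right)} = - 9 X$ ($s{\left(O,X \right)} = 9 X \left(-1\right) = 9 \left(- X\right) = - 9 X$)
$Q = 9$ ($Q = 9 - 0 = 9 + 0 = 9$)
$B = 8$ ($B = 2 \cdot 4 = 8$)
$U Q \left(-5 + B\right) 10 = 15 \cdot 9 \left(-5 + 8\right) 10 = 15 \cdot 9 \cdot 3 \cdot 10 = 15 \cdot 27 \cdot 10 = 405 \cdot 10 = 4050$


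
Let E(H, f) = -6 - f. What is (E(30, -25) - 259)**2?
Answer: 57600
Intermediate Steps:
(E(30, -25) - 259)**2 = ((-6 - 1*(-25)) - 259)**2 = ((-6 + 25) - 259)**2 = (19 - 259)**2 = (-240)**2 = 57600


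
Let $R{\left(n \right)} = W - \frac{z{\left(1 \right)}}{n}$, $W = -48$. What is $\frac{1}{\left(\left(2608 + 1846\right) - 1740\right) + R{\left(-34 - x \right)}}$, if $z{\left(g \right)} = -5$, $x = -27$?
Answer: $\frac{7}{18657} \approx 0.00037519$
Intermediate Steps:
$R{\left(n \right)} = -48 + \frac{5}{n}$ ($R{\left(n \right)} = -48 - - \frac{5}{n} = -48 + \frac{5}{n}$)
$\frac{1}{\left(\left(2608 + 1846\right) - 1740\right) + R{\left(-34 - x \right)}} = \frac{1}{\left(\left(2608 + 1846\right) - 1740\right) - \left(48 - \frac{5}{-34 - -27}\right)} = \frac{1}{\left(4454 - 1740\right) - \left(48 - \frac{5}{-34 + 27}\right)} = \frac{1}{2714 - \left(48 - \frac{5}{-7}\right)} = \frac{1}{2714 + \left(-48 + 5 \left(- \frac{1}{7}\right)\right)} = \frac{1}{2714 - \frac{341}{7}} = \frac{1}{\frac{18657}{7}} = \frac{7}{18657}$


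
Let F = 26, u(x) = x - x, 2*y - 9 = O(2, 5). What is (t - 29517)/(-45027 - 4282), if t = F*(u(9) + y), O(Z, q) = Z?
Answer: 29374/49309 ≈ 0.59571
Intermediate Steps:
y = 11/2 (y = 9/2 + (½)*2 = 9/2 + 1 = 11/2 ≈ 5.5000)
u(x) = 0
t = 143 (t = 26*(0 + 11/2) = 26*(11/2) = 143)
(t - 29517)/(-45027 - 4282) = (143 - 29517)/(-45027 - 4282) = -29374/(-49309) = -29374*(-1/49309) = 29374/49309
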